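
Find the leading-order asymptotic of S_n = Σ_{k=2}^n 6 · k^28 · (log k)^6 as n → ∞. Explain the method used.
S_n ~ 6 · n^29 · (log n)^6 / 29

By integral comparison, S_n = ∫_1^n 6 · x^28 · (log x)^6 dx + O(n^28 · (log n)^6). For the integral, the leading term of ∫_1^n x^28 (log x)^6 dx is n^29/29 · (log n)^6 (by repeated integration by parts; each step lowers the log-exponent and produces a relatively O(1/log n) correction). Hence S_n ~ 6 · n^29 · (log n)^6 / 29.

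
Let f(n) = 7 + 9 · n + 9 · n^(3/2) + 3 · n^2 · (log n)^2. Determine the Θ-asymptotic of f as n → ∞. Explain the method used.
f(n) ∈ Θ(n^2 · (log n)^2)

Compare the terms by growth order. For large n, n^a · (log n)^b dominates n^a' · (log n)^b' iff a > a', or (a = a' and b > b'). Ranking the 4 terms shows the dominant one is 3 · n^2 · (log n)^2. Hence f(n) ∈ Θ(n^2 · (log n)^2).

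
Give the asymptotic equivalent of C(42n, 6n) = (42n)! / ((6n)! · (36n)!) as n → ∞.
C(42n, 6n) ~ (823543/46656)^(6n) · sqrt(7/(12π·6n))

Write N = 6n. Apply Stirling to each factorial:
  (7N)! ~ sqrt(2π·7N) · (7N/e)^(7N),
  N! ~ sqrt(2π N) · (N/e)^N,
  (6N)! ~ sqrt(2π·6N) · (6N/e)^(6N).
The exponential factors combine to (7N)^(7N) / (N^N · (6N)^(6N)) = 7^(7N)/6^(6N) = (7^7/6^6)^N = (823543/46656)^N.
The square-root prefactors combine to sqrt(2π·7N) / (sqrt(2π N)·sqrt(2π·6N)) = sqrt(7 / (2π·6·N)) = sqrt(7/(12π·6n)).
Substituting N = 6n: C(42n, 6n) ~ (823543/46656)^(6n) · sqrt(7/(12π·6n)).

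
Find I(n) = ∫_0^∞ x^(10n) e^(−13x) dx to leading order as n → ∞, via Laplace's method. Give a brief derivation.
I(n) ~ (sqrt(2π·10n) / 13) · (10n/(13e))^(10n)

Write the integrand as exp(10n ln x − 13x) and set f(x) = 10n ln x − 13x. Then f'(x) = 10n/x − 13 = 0 at x* = 10n/13, and f''(x*) = −10n/x*^2 = −13^2/(10n). Laplace's method (interior maximum) gives
  I(n) ~ e^(f(x*)) · sqrt(2π / |f''(x*)|)
        = exp(10n ln(10n/13) − 10n) · sqrt(2π · 10n / 13^2)
        = (10n/13)^(10n) e^(−10n) · sqrt(2π·10n) / 13
        = (sqrt(2π·10n) / 13) · (10n/(13e))^(10n).
This matches Γ(10n+1)/13^(10n+1) with Stirling applied to Γ.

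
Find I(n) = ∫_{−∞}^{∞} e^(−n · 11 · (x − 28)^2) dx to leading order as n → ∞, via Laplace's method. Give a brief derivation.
I(n) = sqrt(π/(11n))

Here φ(x) = 11 · (x − 28)^2 has its unique minimum at x* = 28 with φ(x*) = 0 and φ''(x*) = 22. Laplace's method gives
  I(n) ~ e^(−n φ(x*)) · sqrt(2π / (n · φ''(x*))) = sqrt(2π / (22n)) = sqrt(π/(11n)).
This is exact: substituting u = (x − 28)·sqrt(11n) gives I(n) = (1/sqrt(11n)) ∫_{−∞}^{∞} e^(−u^2) du = sqrt(π/(11n)).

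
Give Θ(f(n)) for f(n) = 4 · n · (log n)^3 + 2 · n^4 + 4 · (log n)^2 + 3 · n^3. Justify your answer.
f(n) ∈ Θ(n^4)

Compare the terms by growth order. For large n, n^a · (log n)^b dominates n^a' · (log n)^b' iff a > a', or (a = a' and b > b'). Ranking the 4 terms shows the dominant one is 2 · n^4. Hence f(n) ∈ Θ(n^4).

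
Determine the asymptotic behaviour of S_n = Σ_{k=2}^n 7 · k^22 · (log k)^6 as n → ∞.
S_n ~ 7 · n^23 · (log n)^6 / 23

By integral comparison, S_n = ∫_1^n 7 · x^22 · (log x)^6 dx + O(n^22 · (log n)^6). For the integral, the leading term of ∫_1^n x^22 (log x)^6 dx is n^23/23 · (log n)^6 (by repeated integration by parts; each step lowers the log-exponent and produces a relatively O(1/log n) correction). Hence S_n ~ 7 · n^23 · (log n)^6 / 23.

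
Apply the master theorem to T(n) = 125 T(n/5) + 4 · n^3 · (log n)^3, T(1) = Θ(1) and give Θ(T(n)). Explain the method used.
T(n) = Θ(n^3 · (log n)^4)

Here log_5 125 = 3 and f(n) = 4 · n^3 · (log n)^3 = Θ(n^(log_5 125) · (log n)^3). This is the extended Case 2 of the master theorem (f matches the critical exponent up to log factors), giving T(n) = Θ(n^(log_5 125) · (log n)^(3+1)) = Θ(n^3 · (log n)^4).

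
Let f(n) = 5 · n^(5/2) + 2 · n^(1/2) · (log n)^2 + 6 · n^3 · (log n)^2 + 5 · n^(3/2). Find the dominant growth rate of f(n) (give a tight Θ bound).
f(n) ∈ Θ(n^3 · (log n)^2)

Compare the terms by growth order. For large n, n^a · (log n)^b dominates n^a' · (log n)^b' iff a > a', or (a = a' and b > b'). Ranking the 4 terms shows the dominant one is 6 · n^3 · (log n)^2. Hence f(n) ∈ Θ(n^3 · (log n)^2).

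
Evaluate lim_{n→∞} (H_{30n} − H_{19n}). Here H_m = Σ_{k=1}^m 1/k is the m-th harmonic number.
lim = ln(30/19)

Euler-Maclaurin gives H_m = ln m + γ + 1/(2m) + O(1/m^2). The γ and O(1/m) terms cancel in the difference:
  H_{30n} − H_{19n} = ln(30n) − ln(19n) + O(1/n) = ln(30/19) + O(1/n).
Hence the limit is ln(30/19).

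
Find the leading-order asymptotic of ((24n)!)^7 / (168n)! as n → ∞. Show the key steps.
((24n)!)^7/(168n)! ~ ((2π·24n)^(6/2) / sqrt(7)) · 7^(−7·24n)  →  0

Write N = 24n. Stirling: N! ~ sqrt(2π N)(N/e)^N and (7N)! ~ sqrt(2π·7N)·(7N/e)^(7N).
  (N!)^7/(7N)! ~ (2π N)^(7/2) (N/e)^(7N) / [sqrt(2π·7N) (7N/e)^(7N)]
     = (2π N)^(7/2) / sqrt(2π·7N) · (N/(7N))^(7N)
     = (2π N)^((7−1)/2) / sqrt(7) · 7^(−7N).
Since 7^7 > 1, the factor 7^(−7N) decays exponentially, so the ratio → 0. Substituting N = 24n gives the stated form.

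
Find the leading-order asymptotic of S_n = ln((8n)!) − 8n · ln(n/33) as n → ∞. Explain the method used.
S_n ~ 8n · (ln 264 − 1) + O(ln n)

Stirling: ln((8n)!) = 8n ln(8n) − 8n + O(ln n).
  S_n = 8n ln(8n) − 8n − 8n ln(n/33) + O(ln n)
      = 8n ln(8n) − 8n ln n + 8n ln 33 − 8n + O(ln n)
      = 8n ln 8 + 8n ln 33 − 8n + O(ln n)
      = 8n (ln 264 − 1) + O(ln n).
Numerically ln(264) − 1 ≈ 4.5759.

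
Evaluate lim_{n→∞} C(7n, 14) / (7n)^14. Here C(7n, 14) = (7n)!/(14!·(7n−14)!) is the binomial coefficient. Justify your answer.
lim = 1/14! = 1/87178291200

With N = 7n → ∞: C(N, 14) / N^14 = [N(N−1)…(N−13)] / (14! · N^14) = (1/14!) · 1 · (1 − 1/(7n)) · … · (1 − 13/(7n)). Each factor → 1 as N → ∞, so the limit is 1/14! = 1/87178291200.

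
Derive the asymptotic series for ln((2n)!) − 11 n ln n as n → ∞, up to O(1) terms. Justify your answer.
ln((2n)!) − 11 n ln n = −9 n ln n + 2(ln 2 − 1) n + (1/2) ln(2π·2n) + O(1/n)

Stirling: ln((2n)!) = 2n ln(2n) − 2n + (1/2) ln(2π·2n) + O(1/n).
Expand 2n ln(2n) = 2n (ln n + ln 2) = 2n ln n + 2n ln 2.
Subtract 11n ln n: leading term is (2 − 11) n ln n = −9 n ln n. The next term is 2n ln 2 − 2n = 2(ln 2 − 1) n. Then the (1/2) ln(2π·2n) correction.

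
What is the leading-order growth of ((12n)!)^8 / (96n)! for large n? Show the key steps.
((12n)!)^8/(96n)! ~ ((2π·12n)^(7/2) / sqrt(8)) · 8^(−8·12n)  →  0

Write N = 12n. Stirling: N! ~ sqrt(2π N)(N/e)^N and (8N)! ~ sqrt(2π·8N)·(8N/e)^(8N).
  (N!)^8/(8N)! ~ (2π N)^(8/2) (N/e)^(8N) / [sqrt(2π·8N) (8N/e)^(8N)]
     = (2π N)^(8/2) / sqrt(2π·8N) · (N/(8N))^(8N)
     = (2π N)^((8−1)/2) / sqrt(8) · 8^(−8N).
Since 8^8 > 1, the factor 8^(−8N) decays exponentially, so the ratio → 0. Substituting N = 12n gives the stated form.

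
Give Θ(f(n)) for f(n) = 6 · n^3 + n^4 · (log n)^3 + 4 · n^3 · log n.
f(n) ∈ Θ(n^4 · (log n)^3)

Compare the terms by growth order. For large n, n^a · (log n)^b dominates n^a' · (log n)^b' iff a > a', or (a = a' and b > b'). Ranking the 3 terms shows the dominant one is n^4 · (log n)^3. Hence f(n) ∈ Θ(n^4 · (log n)^3).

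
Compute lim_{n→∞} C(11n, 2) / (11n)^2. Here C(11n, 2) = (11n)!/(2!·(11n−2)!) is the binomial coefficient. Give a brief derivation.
lim = 1/2! = 1/2

With N = 11n → ∞: C(N, 2) / N^2 = [N(N−1)…(N−1)] / (2! · N^2) = (1/2!) · 1 · (1 − 1/(11n)). Each factor → 1 as N → ∞, so the limit is 1/2! = 1/2.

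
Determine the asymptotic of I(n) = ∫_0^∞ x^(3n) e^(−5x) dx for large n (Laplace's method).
I(n) ~ (sqrt(2π·3n) / 5) · (3n/(5e))^(3n)

Write the integrand as exp(3n ln x − 5x) and set f(x) = 3n ln x − 5x. Then f'(x) = 3n/x − 5 = 0 at x* = 3n/5, and f''(x*) = −3n/x*^2 = −5^2/(3n). Laplace's method (interior maximum) gives
  I(n) ~ e^(f(x*)) · sqrt(2π / |f''(x*)|)
        = exp(3n ln(3n/5) − 3n) · sqrt(2π · 3n / 5^2)
        = (3n/5)^(3n) e^(−3n) · sqrt(2π·3n) / 5
        = (sqrt(2π·3n) / 5) · (3n/(5e))^(3n).
This matches Γ(3n+1)/5^(3n+1) with Stirling applied to Γ.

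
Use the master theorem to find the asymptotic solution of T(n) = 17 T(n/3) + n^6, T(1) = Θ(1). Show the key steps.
T(n) = Θ(n^6)

log_3 17 ≈ 2.579. f(n) = n^6 dominates n^(log_3 17) since 6 > 2.579, and the regularity condition a·f(n/b) = 17·(n/3)^6 = (17/729)·n^6 ≤ c·f(n) holds with c = 17/729 ≈ 0.0233 < 1. So this is Case 3: T(n) = Θ(f(n)) = Θ(n^6).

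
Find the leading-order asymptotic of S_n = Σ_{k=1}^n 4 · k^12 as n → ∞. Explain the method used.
S_n ~ 4 · n^13 / 13

By integral comparison (Euler-Maclaurin), Σ_{k=1}^n 4 · k^12 = 4 · ∫_0^n x^12 dx + O(n^12) = 4 · n^13/13 + O(n^12). (Equivalently, Faulhaber's formula gives the same leading term.)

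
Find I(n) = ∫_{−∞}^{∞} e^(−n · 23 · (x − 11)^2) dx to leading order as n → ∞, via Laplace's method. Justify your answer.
I(n) = sqrt(π/(23n))

Here φ(x) = 23 · (x − 11)^2 has its unique minimum at x* = 11 with φ(x*) = 0 and φ''(x*) = 46. Laplace's method gives
  I(n) ~ e^(−n φ(x*)) · sqrt(2π / (n · φ''(x*))) = sqrt(2π / (46n)) = sqrt(π/(23n)).
This is exact: substituting u = (x − 11)·sqrt(23n) gives I(n) = (1/sqrt(23n)) ∫_{−∞}^{∞} e^(−u^2) du = sqrt(π/(23n)).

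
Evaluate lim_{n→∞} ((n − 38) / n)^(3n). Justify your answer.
lim = e^(−114)

Rewrite as (1 − 38/n)^(3n). By the standard limit (1 + x/n)^n → e^x, we have (1 − 38/n)^n → e^(−38), and raising to the 3rd power gives e^(−114).
More precisely, ln[(1 − 38/n)^(3n)] = 3n · ln(1 − 38/n) = 3n · (-38/n + O(1/n^2)) = -114 + O(1/n) → -114.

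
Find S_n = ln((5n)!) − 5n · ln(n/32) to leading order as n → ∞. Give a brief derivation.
S_n ~ 5n · (ln 160 − 1) + O(ln n)

Stirling: ln((5n)!) = 5n ln(5n) − 5n + O(ln n).
  S_n = 5n ln(5n) − 5n − 5n ln(n/32) + O(ln n)
      = 5n ln(5n) − 5n ln n + 5n ln 32 − 5n + O(ln n)
      = 5n ln 5 + 5n ln 32 − 5n + O(ln n)
      = 5n (ln 160 − 1) + O(ln n).
Numerically ln(160) − 1 ≈ 4.0752.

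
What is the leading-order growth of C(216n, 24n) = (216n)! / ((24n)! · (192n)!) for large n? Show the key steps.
C(216n, 24n) ~ (387420489/16777216)^(24n) · sqrt(9/(16π·24n))

Write N = 24n. Apply Stirling to each factorial:
  (9N)! ~ sqrt(2π·9N) · (9N/e)^(9N),
  N! ~ sqrt(2π N) · (N/e)^N,
  (8N)! ~ sqrt(2π·8N) · (8N/e)^(8N).
The exponential factors combine to (9N)^(9N) / (N^N · (8N)^(8N)) = 9^(9N)/8^(8N) = (9^9/8^8)^N = (387420489/16777216)^N.
The square-root prefactors combine to sqrt(2π·9N) / (sqrt(2π N)·sqrt(2π·8N)) = sqrt(9 / (2π·8·N)) = sqrt(9/(16π·24n)).
Substituting N = 24n: C(216n, 24n) ~ (387420489/16777216)^(24n) · sqrt(9/(16π·24n)).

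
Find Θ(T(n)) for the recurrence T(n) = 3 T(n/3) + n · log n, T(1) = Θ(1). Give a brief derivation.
T(n) = Θ(n · (log n)^2)

Here log_3 3 = 1 and f(n) = n · log n = Θ(n^(log_3 3) · (log n)^1). This is the extended Case 2 of the master theorem (f matches the critical exponent up to log factors), giving T(n) = Θ(n^(log_3 3) · (log n)^(1+1)) = Θ(n · (log n)^2).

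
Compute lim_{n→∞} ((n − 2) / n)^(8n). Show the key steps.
lim = e^(−16)

Rewrite as (1 − 2/n)^(8n). By the standard limit (1 + x/n)^n → e^x, we have (1 − 2/n)^n → e^(−2), and raising to the 8th power gives e^(−16).
More precisely, ln[(1 − 2/n)^(8n)] = 8n · ln(1 − 2/n) = 8n · (-2/n + O(1/n^2)) = -16 + O(1/n) → -16.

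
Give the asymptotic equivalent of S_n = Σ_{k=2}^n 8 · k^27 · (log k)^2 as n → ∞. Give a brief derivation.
S_n ~ 2 · n^28 · (log n)^2 / 7

By integral comparison, S_n = ∫_1^n 8 · x^27 · (log x)^2 dx + O(n^27 · (log n)^2). For the integral, the leading term of ∫_1^n x^27 (log x)^2 dx is n^28/28 · (log n)^2 (by repeated integration by parts; each step lowers the log-exponent and produces a relatively O(1/log n) correction). Hence S_n ~ 2 · n^28 · (log n)^2 / 7.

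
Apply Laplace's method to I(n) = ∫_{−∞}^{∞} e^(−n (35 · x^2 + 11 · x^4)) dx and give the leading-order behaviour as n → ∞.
I(n) ~ sqrt(π/(35n))

φ(x) = 35 · x^2 + 11 · x^4 has its unique global minimum at x* = 0 (since φ'(x) = 70x + 44x^3 = 0 only at x = 0 for real x with both coefficients positive, and φ → ∞ as |x| → ∞). At x* = 0, φ(0) = 0 and φ''(0) = 70. Laplace's method then gives
  I(n) ~ sqrt(2π / (n · φ''(0))) · e^(−n φ(0)) = sqrt(2π / (70n)) = sqrt(π/(35n)).
The 11 · x^4 term contributes only at subleading order (an O(1/n) relative correction).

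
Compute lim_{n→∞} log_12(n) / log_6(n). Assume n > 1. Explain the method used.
lim = ln(6) / ln(12) = log_12(6)

Change of base: log_12(n) = ln n / ln 12 and log_6(n) = ln n / ln 6. The ratio is (ln n / ln 12) · (ln 6 / ln n) = ln 6 / ln 12, a constant independent of n. So the limit is ln 6 / ln 12 = log_12(6).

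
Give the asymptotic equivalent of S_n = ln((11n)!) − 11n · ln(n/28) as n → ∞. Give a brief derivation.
S_n ~ 11n · (ln 308 − 1) + O(ln n)

Stirling: ln((11n)!) = 11n ln(11n) − 11n + O(ln n).
  S_n = 11n ln(11n) − 11n − 11n ln(n/28) + O(ln n)
      = 11n ln(11n) − 11n ln n + 11n ln 28 − 11n + O(ln n)
      = 11n ln 11 + 11n ln 28 − 11n + O(ln n)
      = 11n (ln 308 − 1) + O(ln n).
Numerically ln(308) − 1 ≈ 4.7301.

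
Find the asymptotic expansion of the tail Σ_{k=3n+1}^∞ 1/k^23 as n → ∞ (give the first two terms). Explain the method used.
Σ_{k>3n} 1/k^23 = 1/(22 · (3n)^22) − 1/(2 · (3n)^23) + O(1/(3n)^24)

Compare to the integral: ∫_{3n}^∞ x^(−23) dx = [−x^(−22)/22]_{3n}^∞ = 1/((23−1)·(3n)^22). The Euler-Maclaurin correction adds −f(3n)/2 = −1/(2·(3n)^23). Euler-Maclaurin then gives
  Σ_{k>3n} 1/k^23 = ∫_{3n}^∞ dx/x^23 − 1/(2·(3n)^23) + O(1/(3n)^24).
(Equivalently this is ζ(23) − Σ_{k≤3n} 1/k^23.)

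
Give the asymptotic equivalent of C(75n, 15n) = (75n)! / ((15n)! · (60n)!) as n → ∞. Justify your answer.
C(75n, 15n) ~ (3125/256)^(15n) · sqrt(5/(8π·15n))

Write N = 15n. Apply Stirling to each factorial:
  (5N)! ~ sqrt(2π·5N) · (5N/e)^(5N),
  N! ~ sqrt(2π N) · (N/e)^N,
  (4N)! ~ sqrt(2π·4N) · (4N/e)^(4N).
The exponential factors combine to (5N)^(5N) / (N^N · (4N)^(4N)) = 5^(5N)/4^(4N) = (5^5/4^4)^N = (3125/256)^N.
The square-root prefactors combine to sqrt(2π·5N) / (sqrt(2π N)·sqrt(2π·4N)) = sqrt(5 / (2π·4·N)) = sqrt(5/(8π·15n)).
Substituting N = 15n: C(75n, 15n) ~ (3125/256)^(15n) · sqrt(5/(8π·15n)).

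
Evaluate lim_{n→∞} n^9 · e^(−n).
lim = 0

Exponentials with base > 1 dominate every fixed polynomial: for any fixed c, n^c / e^n → 0 as n → ∞ (e.g. by the ratio test, or since e^n grows faster than any power of n). Hence n^9 · e^(−n) = n^9 / e^n → 0.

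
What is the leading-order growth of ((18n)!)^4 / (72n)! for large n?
((18n)!)^4/(72n)! ~ ((2π·18n)^(3/2) / 2) · 4^(−4·18n)  →  0

Write N = 18n. Stirling: N! ~ sqrt(2π N)(N/e)^N and (4N)! ~ sqrt(2π·4N)·(4N/e)^(4N).
  (N!)^4/(4N)! ~ (2π N)^(4/2) (N/e)^(4N) / [sqrt(2π·4N) (4N/e)^(4N)]
     = (2π N)^(4/2) / sqrt(2π·4N) · (N/(4N))^(4N)
     = (2π N)^((4−1)/2) / 2 · 4^(−4N).
Since 4^4 > 1, the factor 4^(−4N) decays exponentially, so the ratio → 0. Substituting N = 18n gives the stated form.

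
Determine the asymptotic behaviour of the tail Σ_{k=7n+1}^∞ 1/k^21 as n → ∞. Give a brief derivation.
Σ_{k>7n} 1/k^21 ~ 1/(20 · (7n)^20)

Compare to the integral: ∫_{7n}^∞ x^(−21) dx = [−x^(−20)/20]_{7n}^∞ = 1/((21−1)·(7n)^20). Euler-Maclaurin then gives
  Σ_{k>7n} 1/k^21 = ∫_{7n}^∞ dx/x^21 − 1/(2·(7n)^21) + O(1/(7n)^22).
(Equivalently this is ζ(21) − Σ_{k≤7n} 1/k^21.)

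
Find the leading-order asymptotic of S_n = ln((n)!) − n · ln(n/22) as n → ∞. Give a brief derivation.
S_n ~ n · (ln 22 − 1) + O(ln n)

Stirling: ln((n)!) = n ln(n) − n + O(ln n).
  S_n = n ln(n) − n − n ln(n/22) + O(ln n)
      = n ln(n) − n ln n + n ln 22 − n + O(ln n)
      = n ln 22 − n + O(ln n)
      = n (ln 22 − 1) + O(ln n).
Numerically ln(22) − 1 ≈ 2.0910.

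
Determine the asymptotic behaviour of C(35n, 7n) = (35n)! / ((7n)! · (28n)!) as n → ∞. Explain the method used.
C(35n, 7n) ~ (3125/256)^(7n) · sqrt(5/(8π·7n))

Write N = 7n. Apply Stirling to each factorial:
  (5N)! ~ sqrt(2π·5N) · (5N/e)^(5N),
  N! ~ sqrt(2π N) · (N/e)^N,
  (4N)! ~ sqrt(2π·4N) · (4N/e)^(4N).
The exponential factors combine to (5N)^(5N) / (N^N · (4N)^(4N)) = 5^(5N)/4^(4N) = (5^5/4^4)^N = (3125/256)^N.
The square-root prefactors combine to sqrt(2π·5N) / (sqrt(2π N)·sqrt(2π·4N)) = sqrt(5 / (2π·4·N)) = sqrt(5/(8π·7n)).
Substituting N = 7n: C(35n, 7n) ~ (3125/256)^(7n) · sqrt(5/(8π·7n)).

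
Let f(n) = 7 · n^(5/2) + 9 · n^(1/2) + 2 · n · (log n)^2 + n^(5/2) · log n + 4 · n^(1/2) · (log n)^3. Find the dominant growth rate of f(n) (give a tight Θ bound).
f(n) ∈ Θ(n^(5/2) · log n)

Compare the terms by growth order. For large n, n^a · (log n)^b dominates n^a' · (log n)^b' iff a > a', or (a = a' and b > b'). Ranking the 5 terms shows the dominant one is n^(5/2) · log n. Hence f(n) ∈ Θ(n^(5/2) · log n).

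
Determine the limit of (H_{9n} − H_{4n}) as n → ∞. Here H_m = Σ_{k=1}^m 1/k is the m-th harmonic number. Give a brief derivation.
lim = ln(9/4)

Euler-Maclaurin gives H_m = ln m + γ + 1/(2m) + O(1/m^2). The γ and O(1/m) terms cancel in the difference:
  H_{9n} − H_{4n} = ln(9n) − ln(4n) + O(1/n) = ln(9/4) + O(1/n).
Hence the limit is ln(9/4).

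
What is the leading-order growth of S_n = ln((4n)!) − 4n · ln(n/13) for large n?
S_n ~ 4n · (ln 52 − 1) + O(ln n)

Stirling: ln((4n)!) = 4n ln(4n) − 4n + O(ln n).
  S_n = 4n ln(4n) − 4n − 4n ln(n/13) + O(ln n)
      = 4n ln(4n) − 4n ln n + 4n ln 13 − 4n + O(ln n)
      = 4n ln 4 + 4n ln 13 − 4n + O(ln n)
      = 4n (ln 52 − 1) + O(ln n).
Numerically ln(52) − 1 ≈ 2.9512.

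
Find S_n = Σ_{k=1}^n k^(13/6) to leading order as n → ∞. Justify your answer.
S_n ~ (6/19) · n^(19/6)

Integral comparison: Σ_{k=1}^n k^(13/6) = ∫_0^n x^(13/6) dx + O(n^(13/6)). The integral is n^(1 + 13/6) / (1 + 13/6) = n^((13+6)/6) / ((13+6)/6) = (6/19) · n^(19/6).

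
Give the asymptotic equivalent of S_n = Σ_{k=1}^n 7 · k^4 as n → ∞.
S_n ~ 7 · n^5 / 5

By integral comparison (Euler-Maclaurin), Σ_{k=1}^n 7 · k^4 = 7 · ∫_0^n x^4 dx + O(n^4) = 7 · n^5/5 + O(n^4). (Equivalently, Faulhaber's formula gives the same leading term.)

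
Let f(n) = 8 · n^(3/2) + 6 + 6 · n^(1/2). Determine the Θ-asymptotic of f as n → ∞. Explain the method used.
f(n) ∈ Θ(n^(3/2))

Compare the terms by growth order. For large n, n^a · (log n)^b dominates n^a' · (log n)^b' iff a > a', or (a = a' and b > b'). Ranking the 3 terms shows the dominant one is 8 · n^(3/2). Hence f(n) ∈ Θ(n^(3/2)).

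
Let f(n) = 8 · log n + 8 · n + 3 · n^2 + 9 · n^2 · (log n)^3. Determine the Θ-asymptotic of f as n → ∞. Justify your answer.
f(n) ∈ Θ(n^2 · (log n)^3)

Compare the terms by growth order. For large n, n^a · (log n)^b dominates n^a' · (log n)^b' iff a > a', or (a = a' and b > b'). Ranking the 4 terms shows the dominant one is 9 · n^2 · (log n)^3. Hence f(n) ∈ Θ(n^2 · (log n)^3).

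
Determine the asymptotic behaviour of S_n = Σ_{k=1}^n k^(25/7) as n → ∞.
S_n ~ (7/32) · n^(32/7)

Integral comparison: Σ_{k=1}^n k^(25/7) = ∫_0^n x^(25/7) dx + O(n^(25/7)). The integral is n^(1 + 25/7) / (1 + 25/7) = n^((25+7)/7) / ((25+7)/7) = (7/32) · n^(32/7).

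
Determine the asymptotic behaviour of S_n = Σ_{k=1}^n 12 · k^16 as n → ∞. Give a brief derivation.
S_n ~ 12 · n^17 / 17

By integral comparison (Euler-Maclaurin), Σ_{k=1}^n 12 · k^16 = 12 · ∫_0^n x^16 dx + O(n^16) = 12 · n^17/17 + O(n^16). (Equivalently, Faulhaber's formula gives the same leading term.)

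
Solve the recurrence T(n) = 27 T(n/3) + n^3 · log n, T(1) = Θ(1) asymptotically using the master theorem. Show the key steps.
T(n) = Θ(n^3 · (log n)^2)

Here log_3 27 = 3 and f(n) = n^3 · log n = Θ(n^(log_3 27) · (log n)^1). This is the extended Case 2 of the master theorem (f matches the critical exponent up to log factors), giving T(n) = Θ(n^(log_3 27) · (log n)^(1+1)) = Θ(n^3 · (log n)^2).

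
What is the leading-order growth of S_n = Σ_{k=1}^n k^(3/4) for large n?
S_n ~ (4/7) · n^(7/4)

Integral comparison: Σ_{k=1}^n k^(3/4) = ∫_0^n x^(3/4) dx + O(n^(3/4)). The integral is n^(1 + 3/4) / (1 + 3/4) = n^((3+4)/4) / ((3+4)/4) = (4/7) · n^(7/4).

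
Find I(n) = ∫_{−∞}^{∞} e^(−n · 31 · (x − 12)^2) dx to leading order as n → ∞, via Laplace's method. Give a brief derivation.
I(n) = sqrt(π/(31n))

Here φ(x) = 31 · (x − 12)^2 has its unique minimum at x* = 12 with φ(x*) = 0 and φ''(x*) = 62. Laplace's method gives
  I(n) ~ e^(−n φ(x*)) · sqrt(2π / (n · φ''(x*))) = sqrt(2π / (62n)) = sqrt(π/(31n)).
This is exact: substituting u = (x − 12)·sqrt(31n) gives I(n) = (1/sqrt(31n)) ∫_{−∞}^{∞} e^(−u^2) du = sqrt(π/(31n)).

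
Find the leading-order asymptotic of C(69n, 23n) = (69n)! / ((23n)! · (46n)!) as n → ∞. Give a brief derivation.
C(69n, 23n) ~ (27/4)^(23n) · sqrt(3/(4π·23n))

Write N = 23n. Apply Stirling to each factorial:
  (3N)! ~ sqrt(2π·3N) · (3N/e)^(3N),
  N! ~ sqrt(2π N) · (N/e)^N,
  (2N)! ~ sqrt(2π·2N) · (2N/e)^(2N).
The exponential factors combine to (3N)^(3N) / (N^N · (2N)^(2N)) = 3^(3N)/2^(2N) = (3^3/2^2)^N = (27/4)^N.
The square-root prefactors combine to sqrt(2π·3N) / (sqrt(2π N)·sqrt(2π·2N)) = sqrt(3 / (2π·2·N)) = sqrt(3/(4π·23n)).
Substituting N = 23n: C(69n, 23n) ~ (27/4)^(23n) · sqrt(3/(4π·23n)).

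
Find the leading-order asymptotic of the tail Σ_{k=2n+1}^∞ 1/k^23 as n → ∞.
Σ_{k>2n} 1/k^23 ~ 1/(22 · (2n)^22)

Compare to the integral: ∫_{2n}^∞ x^(−23) dx = [−x^(−22)/22]_{2n}^∞ = 1/((23−1)·(2n)^22). Euler-Maclaurin then gives
  Σ_{k>2n} 1/k^23 = ∫_{2n}^∞ dx/x^23 − 1/(2·(2n)^23) + O(1/(2n)^24).
(Equivalently this is ζ(23) − Σ_{k≤2n} 1/k^23.)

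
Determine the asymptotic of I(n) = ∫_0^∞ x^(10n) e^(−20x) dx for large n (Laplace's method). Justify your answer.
I(n) ~ (sqrt(2π·10n) / 20) · (10n/(20e))^(10n)

Write the integrand as exp(10n ln x − 20x) and set f(x) = 10n ln x − 20x. Then f'(x) = 10n/x − 20 = 0 at x* = 10n/20, and f''(x*) = −10n/x*^2 = −20^2/(10n). Laplace's method (interior maximum) gives
  I(n) ~ e^(f(x*)) · sqrt(2π / |f''(x*)|)
        = exp(10n ln(10n/20) − 10n) · sqrt(2π · 10n / 20^2)
        = (10n/20)^(10n) e^(−10n) · sqrt(2π·10n) / 20
        = (sqrt(2π·10n) / 20) · (10n/(20e))^(10n).
This matches Γ(10n+1)/20^(10n+1) with Stirling applied to Γ.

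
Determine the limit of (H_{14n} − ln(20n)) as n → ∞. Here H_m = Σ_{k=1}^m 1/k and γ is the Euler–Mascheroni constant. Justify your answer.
lim = ln(7/10) + γ

By Euler-Maclaurin, H_m = ln m + γ + O(1/m). So
  H_{14n} − ln(20n) = ln(14n) + γ − ln(20n) + O(1/n)
                       = ln(14/20) + γ + O(1/n).
Hence the limit is ln(14/20) + γ (= ln(7/10)).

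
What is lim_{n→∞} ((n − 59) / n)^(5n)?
lim = e^(−295)

Rewrite as (1 − 59/n)^(5n). By the standard limit (1 + x/n)^n → e^x, we have (1 − 59/n)^n → e^(−59), and raising to the 5th power gives e^(−295).
More precisely, ln[(1 − 59/n)^(5n)] = 5n · ln(1 − 59/n) = 5n · (-59/n + O(1/n^2)) = -295 + O(1/n) → -295.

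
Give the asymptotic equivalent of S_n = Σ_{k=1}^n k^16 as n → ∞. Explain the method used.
S_n ~ n^17 / 17

By integral comparison (Euler-Maclaurin), Σ_{k=1}^n k^16 = ∫_0^n x^16 dx + O(n^16) = n^17/17 + O(n^16). (Equivalently, Faulhaber's formula gives the same leading term.)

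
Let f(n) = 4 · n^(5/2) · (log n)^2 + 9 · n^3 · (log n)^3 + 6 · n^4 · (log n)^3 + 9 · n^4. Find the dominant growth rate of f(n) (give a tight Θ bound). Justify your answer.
f(n) ∈ Θ(n^4 · (log n)^3)

Compare the terms by growth order. For large n, n^a · (log n)^b dominates n^a' · (log n)^b' iff a > a', or (a = a' and b > b'). Ranking the 4 terms shows the dominant one is 6 · n^4 · (log n)^3. Hence f(n) ∈ Θ(n^4 · (log n)^3).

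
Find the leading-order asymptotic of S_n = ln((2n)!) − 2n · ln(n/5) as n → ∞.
S_n ~ 2n · (ln 10 − 1) + O(ln n)

Stirling: ln((2n)!) = 2n ln(2n) − 2n + O(ln n).
  S_n = 2n ln(2n) − 2n − 2n ln(n/5) + O(ln n)
      = 2n ln(2n) − 2n ln n + 2n ln 5 − 2n + O(ln n)
      = 2n ln 2 + 2n ln 5 − 2n + O(ln n)
      = 2n (ln 10 − 1) + O(ln n).
Numerically ln(10) − 1 ≈ 1.3026.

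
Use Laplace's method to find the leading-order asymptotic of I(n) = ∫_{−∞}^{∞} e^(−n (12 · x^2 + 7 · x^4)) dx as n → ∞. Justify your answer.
I(n) ~ sqrt(π/(12n))

φ(x) = 12 · x^2 + 7 · x^4 has its unique global minimum at x* = 0 (since φ'(x) = 24x + 28x^3 = 0 only at x = 0 for real x with both coefficients positive, and φ → ∞ as |x| → ∞). At x* = 0, φ(0) = 0 and φ''(0) = 24. Laplace's method then gives
  I(n) ~ sqrt(2π / (n · φ''(0))) · e^(−n φ(0)) = sqrt(2π / (24n)) = sqrt(π/(12n)).
The 7 · x^4 term contributes only at subleading order (an O(1/n) relative correction).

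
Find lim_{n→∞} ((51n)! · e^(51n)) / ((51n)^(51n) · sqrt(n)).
lim = sqrt(2π·51)

Stirling: (51n)! ~ sqrt(2π·51n) · (51n/e)^(51n). Hence
  (51n)! · e^(51n) / (51n)^(51n) ~ sqrt(2π·51n).
Dividing by sqrt(n): sqrt(2π·51n) / sqrt(n) = sqrt(2π·51) · n^((1−1)/2), so the limit is sqrt(2π·51).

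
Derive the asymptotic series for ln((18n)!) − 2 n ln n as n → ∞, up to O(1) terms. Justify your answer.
ln((18n)!) − 2 n ln n = 16 n ln n + 18(ln 18 − 1) n + (1/2) ln(2π·18n) + O(1/n)

Stirling: ln((18n)!) = 18n ln(18n) − 18n + (1/2) ln(2π·18n) + O(1/n).
Expand 18n ln(18n) = 18n (ln n + ln 18) = 18n ln n + 18n ln 18.
Subtract 2n ln n: leading term is (18 − 2) n ln n = 16 n ln n. The next term is 18n ln 18 − 18n = 18(ln 18 − 1) n. Then the (1/2) ln(2π·18n) correction.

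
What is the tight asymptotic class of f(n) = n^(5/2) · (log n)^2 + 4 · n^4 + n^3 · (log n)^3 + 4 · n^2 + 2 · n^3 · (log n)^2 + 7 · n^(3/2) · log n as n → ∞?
f(n) ∈ Θ(n^4)

Compare the terms by growth order. For large n, n^a · (log n)^b dominates n^a' · (log n)^b' iff a > a', or (a = a' and b > b'). Ranking the 6 terms shows the dominant one is 4 · n^4. Hence f(n) ∈ Θ(n^4).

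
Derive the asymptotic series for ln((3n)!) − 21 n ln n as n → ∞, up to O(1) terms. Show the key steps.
ln((3n)!) − 21 n ln n = −18 n ln n + 3(ln 3 − 1) n + (1/2) ln(2π·3n) + O(1/n)

Stirling: ln((3n)!) = 3n ln(3n) − 3n + (1/2) ln(2π·3n) + O(1/n).
Expand 3n ln(3n) = 3n (ln n + ln 3) = 3n ln n + 3n ln 3.
Subtract 21n ln n: leading term is (3 − 21) n ln n = −18 n ln n. The next term is 3n ln 3 − 3n = 3(ln 3 − 1) n. Then the (1/2) ln(2π·3n) correction.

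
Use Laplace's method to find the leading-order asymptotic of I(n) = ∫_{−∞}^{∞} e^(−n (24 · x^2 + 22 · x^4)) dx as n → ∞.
I(n) ~ sqrt(π/(24n))

φ(x) = 24 · x^2 + 22 · x^4 has its unique global minimum at x* = 0 (since φ'(x) = 48x + 88x^3 = 0 only at x = 0 for real x with both coefficients positive, and φ → ∞ as |x| → ∞). At x* = 0, φ(0) = 0 and φ''(0) = 48. Laplace's method then gives
  I(n) ~ sqrt(2π / (n · φ''(0))) · e^(−n φ(0)) = sqrt(2π / (48n)) = sqrt(π/(24n)).
The 22 · x^4 term contributes only at subleading order (an O(1/n) relative correction).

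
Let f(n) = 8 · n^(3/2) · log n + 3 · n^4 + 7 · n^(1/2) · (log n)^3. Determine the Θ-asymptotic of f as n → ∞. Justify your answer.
f(n) ∈ Θ(n^4)

Compare the terms by growth order. For large n, n^a · (log n)^b dominates n^a' · (log n)^b' iff a > a', or (a = a' and b > b'). Ranking the 3 terms shows the dominant one is 3 · n^4. Hence f(n) ∈ Θ(n^4).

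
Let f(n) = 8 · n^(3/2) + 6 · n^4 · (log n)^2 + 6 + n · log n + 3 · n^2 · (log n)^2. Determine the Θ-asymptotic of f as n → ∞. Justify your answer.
f(n) ∈ Θ(n^4 · (log n)^2)

Compare the terms by growth order. For large n, n^a · (log n)^b dominates n^a' · (log n)^b' iff a > a', or (a = a' and b > b'). Ranking the 5 terms shows the dominant one is 6 · n^4 · (log n)^2. Hence f(n) ∈ Θ(n^4 · (log n)^2).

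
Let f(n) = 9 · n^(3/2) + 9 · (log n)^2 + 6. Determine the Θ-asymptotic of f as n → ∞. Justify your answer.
f(n) ∈ Θ(n^(3/2))

Compare the terms by growth order. For large n, n^a · (log n)^b dominates n^a' · (log n)^b' iff a > a', or (a = a' and b > b'). Ranking the 3 terms shows the dominant one is 9 · n^(3/2). Hence f(n) ∈ Θ(n^(3/2)).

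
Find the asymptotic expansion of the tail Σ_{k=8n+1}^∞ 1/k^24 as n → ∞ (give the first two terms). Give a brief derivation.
Σ_{k>8n} 1/k^24 = 1/(23 · (8n)^23) − 1/(2 · (8n)^24) + O(1/(8n)^25)

Compare to the integral: ∫_{8n}^∞ x^(−24) dx = [−x^(−23)/23]_{8n}^∞ = 1/((24−1)·(8n)^23). The Euler-Maclaurin correction adds −f(8n)/2 = −1/(2·(8n)^24). Euler-Maclaurin then gives
  Σ_{k>8n} 1/k^24 = ∫_{8n}^∞ dx/x^24 − 1/(2·(8n)^24) + O(1/(8n)^25).
(Equivalently this is ζ(24) − Σ_{k≤8n} 1/k^24.)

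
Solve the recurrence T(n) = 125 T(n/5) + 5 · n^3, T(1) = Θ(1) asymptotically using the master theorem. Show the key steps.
T(n) = Θ(n^3 log n)

log_5 125 = 3, and f(n) = 5 · n^3 = Θ(n^(log_5 125)). This is Case 2 of the master theorem: T(n) = Θ(f(n) · log n) = Θ(n^3 log n).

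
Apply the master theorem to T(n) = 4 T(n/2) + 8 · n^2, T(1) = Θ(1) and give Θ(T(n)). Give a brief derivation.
T(n) = Θ(n^2 log n)

log_2 4 = 2, and f(n) = 8 · n^2 = Θ(n^(log_2 4)). This is Case 2 of the master theorem: T(n) = Θ(f(n) · log n) = Θ(n^2 log n).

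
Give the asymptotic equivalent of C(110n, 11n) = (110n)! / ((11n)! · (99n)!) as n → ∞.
C(110n, 11n) ~ (10000000000/387420489)^(11n) · sqrt(5/(9π·11n))

Write N = 11n. Apply Stirling to each factorial:
  (10N)! ~ sqrt(2π·10N) · (10N/e)^(10N),
  N! ~ sqrt(2π N) · (N/e)^N,
  (9N)! ~ sqrt(2π·9N) · (9N/e)^(9N).
The exponential factors combine to (10N)^(10N) / (N^N · (9N)^(9N)) = 10^(10N)/9^(9N) = (10^10/9^9)^N = (10000000000/387420489)^N.
The square-root prefactors combine to sqrt(2π·10N) / (sqrt(2π N)·sqrt(2π·9N)) = sqrt(10 / (2π·9·N)) = sqrt(5/(9π·11n)).
Substituting N = 11n: C(110n, 11n) ~ (10000000000/387420489)^(11n) · sqrt(5/(9π·11n)).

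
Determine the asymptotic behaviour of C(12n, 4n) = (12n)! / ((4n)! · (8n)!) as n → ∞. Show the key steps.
C(12n, 4n) ~ (27/4)^(4n) · sqrt(3/(4π·4n))

Write N = 4n. Apply Stirling to each factorial:
  (3N)! ~ sqrt(2π·3N) · (3N/e)^(3N),
  N! ~ sqrt(2π N) · (N/e)^N,
  (2N)! ~ sqrt(2π·2N) · (2N/e)^(2N).
The exponential factors combine to (3N)^(3N) / (N^N · (2N)^(2N)) = 3^(3N)/2^(2N) = (3^3/2^2)^N = (27/4)^N.
The square-root prefactors combine to sqrt(2π·3N) / (sqrt(2π N)·sqrt(2π·2N)) = sqrt(3 / (2π·2·N)) = sqrt(3/(4π·4n)).
Substituting N = 4n: C(12n, 4n) ~ (27/4)^(4n) · sqrt(3/(4π·4n)).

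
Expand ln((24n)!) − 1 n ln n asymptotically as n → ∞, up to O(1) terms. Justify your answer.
ln((24n)!) − 1 n ln n = 23 n ln n + 24(ln 24 − 1) n + (1/2) ln(2π·24n) + O(1/n)

Stirling: ln((24n)!) = 24n ln(24n) − 24n + (1/2) ln(2π·24n) + O(1/n).
Expand 24n ln(24n) = 24n (ln n + ln 24) = 24n ln n + 24n ln 24.
Subtract 1n ln n: leading term is (24 − 1) n ln n = 23 n ln n. The next term is 24n ln 24 − 24n = 24(ln 24 − 1) n. Then the (1/2) ln(2π·24n) correction.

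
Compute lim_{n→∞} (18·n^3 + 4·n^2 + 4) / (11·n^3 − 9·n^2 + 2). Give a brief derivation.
lim = 18/11

For large n the leading n^3 terms dominate both numerator and denominator. Dividing top and bottom by n^3, every other term tends to 0, leaving 18/11.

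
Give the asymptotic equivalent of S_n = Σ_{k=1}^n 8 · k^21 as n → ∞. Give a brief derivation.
S_n ~ 4 · n^22 / 11

By integral comparison (Euler-Maclaurin), Σ_{k=1}^n 8 · k^21 = 8 · ∫_0^n x^21 dx + O(n^21) = 8 · n^22/22 = 4 · n^22 / 11 + O(n^21). (Equivalently, Faulhaber's formula gives the same leading term.)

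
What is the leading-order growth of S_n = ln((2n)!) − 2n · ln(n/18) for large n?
S_n ~ 2n · (ln 36 − 1) + O(ln n)

Stirling: ln((2n)!) = 2n ln(2n) − 2n + O(ln n).
  S_n = 2n ln(2n) − 2n − 2n ln(n/18) + O(ln n)
      = 2n ln(2n) − 2n ln n + 2n ln 18 − 2n + O(ln n)
      = 2n ln 2 + 2n ln 18 − 2n + O(ln n)
      = 2n (ln 36 − 1) + O(ln n).
Numerically ln(36) − 1 ≈ 2.5835.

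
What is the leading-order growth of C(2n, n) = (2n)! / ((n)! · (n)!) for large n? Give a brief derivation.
C(2n, n) ~ (4)^(n) · sqrt(1/(π·n))

Write N = n. Apply Stirling to each factorial:
  (2N)! ~ sqrt(2π·2N) · (2N/e)^(2N),
  N! ~ sqrt(2π N) · (N/e)^N,
  (1N)! ~ sqrt(2π·1N) · (1N/e)^(1N).
The exponential factors combine to (2N)^(2N) / (N^N · (1N)^(1N)) = 2^(2N)/1^(1N) = (2^2/1^1)^N = (4)^N.
The square-root prefactors combine to sqrt(2π·2N) / (sqrt(2π N)·sqrt(2π·1N)) = sqrt(2 / (2π·1·N)) = sqrt(1/(π·n)).
Substituting N = n: C(2n, n) ~ (4)^(n) · sqrt(1/(π·n)).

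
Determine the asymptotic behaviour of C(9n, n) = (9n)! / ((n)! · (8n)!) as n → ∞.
C(9n, n) ~ (387420489/16777216)^(n) · sqrt(9/(16π·n))

Write N = n. Apply Stirling to each factorial:
  (9N)! ~ sqrt(2π·9N) · (9N/e)^(9N),
  N! ~ sqrt(2π N) · (N/e)^N,
  (8N)! ~ sqrt(2π·8N) · (8N/e)^(8N).
The exponential factors combine to (9N)^(9N) / (N^N · (8N)^(8N)) = 9^(9N)/8^(8N) = (9^9/8^8)^N = (387420489/16777216)^N.
The square-root prefactors combine to sqrt(2π·9N) / (sqrt(2π N)·sqrt(2π·8N)) = sqrt(9 / (2π·8·N)) = sqrt(9/(16π·n)).
Substituting N = n: C(9n, n) ~ (387420489/16777216)^(n) · sqrt(9/(16π·n)).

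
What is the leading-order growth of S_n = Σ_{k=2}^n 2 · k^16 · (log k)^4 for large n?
S_n ~ 2 · n^17 · (log n)^4 / 17

By integral comparison, S_n = ∫_1^n 2 · x^16 · (log x)^4 dx + O(n^16 · (log n)^4). For the integral, the leading term of ∫_1^n x^16 (log x)^4 dx is n^17/17 · (log n)^4 (by repeated integration by parts; each step lowers the log-exponent and produces a relatively O(1/log n) correction). Hence S_n ~ 2 · n^17 · (log n)^4 / 17.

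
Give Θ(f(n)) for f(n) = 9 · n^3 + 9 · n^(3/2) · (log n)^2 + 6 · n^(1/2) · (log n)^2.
f(n) ∈ Θ(n^3)

Compare the terms by growth order. For large n, n^a · (log n)^b dominates n^a' · (log n)^b' iff a > a', or (a = a' and b > b'). Ranking the 3 terms shows the dominant one is 9 · n^3. Hence f(n) ∈ Θ(n^3).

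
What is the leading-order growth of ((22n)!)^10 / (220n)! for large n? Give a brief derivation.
((22n)!)^10/(220n)! ~ ((2π·22n)^(9/2) / sqrt(10)) · 10^(−10·22n)  →  0

Write N = 22n. Stirling: N! ~ sqrt(2π N)(N/e)^N and (10N)! ~ sqrt(2π·10N)·(10N/e)^(10N).
  (N!)^10/(10N)! ~ (2π N)^(10/2) (N/e)^(10N) / [sqrt(2π·10N) (10N/e)^(10N)]
     = (2π N)^(10/2) / sqrt(2π·10N) · (N/(10N))^(10N)
     = (2π N)^((10−1)/2) / sqrt(10) · 10^(−10N).
Since 10^10 > 1, the factor 10^(−10N) decays exponentially, so the ratio → 0. Substituting N = 22n gives the stated form.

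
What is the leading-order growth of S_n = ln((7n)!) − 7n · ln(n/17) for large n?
S_n ~ 7n · (ln 119 − 1) + O(ln n)

Stirling: ln((7n)!) = 7n ln(7n) − 7n + O(ln n).
  S_n = 7n ln(7n) − 7n − 7n ln(n/17) + O(ln n)
      = 7n ln(7n) − 7n ln n + 7n ln 17 − 7n + O(ln n)
      = 7n ln 7 + 7n ln 17 − 7n + O(ln n)
      = 7n (ln 119 − 1) + O(ln n).
Numerically ln(119) − 1 ≈ 3.7791.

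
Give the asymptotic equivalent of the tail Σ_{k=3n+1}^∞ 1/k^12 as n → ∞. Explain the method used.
Σ_{k>3n} 1/k^12 ~ 1/(11 · (3n)^11)

Compare to the integral: ∫_{3n}^∞ x^(−12) dx = [−x^(−11)/11]_{3n}^∞ = 1/((12−1)·(3n)^11). Euler-Maclaurin then gives
  Σ_{k>3n} 1/k^12 = ∫_{3n}^∞ dx/x^12 − 1/(2·(3n)^12) + O(1/(3n)^13).
(Equivalently this is ζ(12) − Σ_{k≤3n} 1/k^12.)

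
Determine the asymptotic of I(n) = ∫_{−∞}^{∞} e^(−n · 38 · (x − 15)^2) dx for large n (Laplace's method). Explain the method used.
I(n) = sqrt(π/(38n))

Here φ(x) = 38 · (x − 15)^2 has its unique minimum at x* = 15 with φ(x*) = 0 and φ''(x*) = 76. Laplace's method gives
  I(n) ~ e^(−n φ(x*)) · sqrt(2π / (n · φ''(x*))) = sqrt(2π / (76n)) = sqrt(π/(38n)).
This is exact: substituting u = (x − 15)·sqrt(38n) gives I(n) = (1/sqrt(38n)) ∫_{−∞}^{∞} e^(−u^2) du = sqrt(π/(38n)).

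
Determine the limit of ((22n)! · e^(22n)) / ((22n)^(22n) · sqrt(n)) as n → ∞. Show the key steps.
lim = sqrt(2π·22)

Stirling: (22n)! ~ sqrt(2π·22n) · (22n/e)^(22n). Hence
  (22n)! · e^(22n) / (22n)^(22n) ~ sqrt(2π·22n).
Dividing by sqrt(n): sqrt(2π·22n) / sqrt(n) = sqrt(2π·22) · n^((1−1)/2), so the limit is sqrt(2π·22).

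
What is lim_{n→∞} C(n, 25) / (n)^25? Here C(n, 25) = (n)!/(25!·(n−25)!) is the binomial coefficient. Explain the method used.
lim = 1/25! = 1/15511210043330985984000000

With N = n → ∞: C(N, 25) / N^25 = [N(N−1)…(N−24)] / (25! · N^25) = (1/25!) · 1 · (1 − 1/n) · … · (1 − 24/n). Each factor → 1 as N → ∞, so the limit is 1/25! = 1/15511210043330985984000000.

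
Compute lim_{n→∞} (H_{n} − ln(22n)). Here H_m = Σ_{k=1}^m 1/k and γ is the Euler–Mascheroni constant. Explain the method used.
lim = −ln 22 + γ

By Euler-Maclaurin, H_m = ln m + γ + O(1/m). So
  H_{n} − ln(22n) = ln(n) + γ − ln(22n) + O(1/n)
                       = ln(1/22) + γ + O(1/n).
Hence the limit is ln(1/22) + γ.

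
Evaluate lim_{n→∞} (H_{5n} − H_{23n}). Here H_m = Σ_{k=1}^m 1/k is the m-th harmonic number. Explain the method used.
lim = ln(5/23)

Euler-Maclaurin gives H_m = ln m + γ + 1/(2m) + O(1/m^2). The γ and O(1/m) terms cancel in the difference:
  H_{5n} − H_{23n} = ln(5n) − ln(23n) + O(1/n) = ln(5/23) + O(1/n).
Hence the limit is ln(5/23).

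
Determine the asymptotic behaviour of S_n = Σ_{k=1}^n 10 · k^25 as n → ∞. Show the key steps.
S_n ~ 5 · n^26 / 13

By integral comparison (Euler-Maclaurin), Σ_{k=1}^n 10 · k^25 = 10 · ∫_0^n x^25 dx + O(n^25) = 10 · n^26/26 = 5 · n^26 / 13 + O(n^25). (Equivalently, Faulhaber's formula gives the same leading term.)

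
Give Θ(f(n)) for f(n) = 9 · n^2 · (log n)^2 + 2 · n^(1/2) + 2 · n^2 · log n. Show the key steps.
f(n) ∈ Θ(n^2 · (log n)^2)

Compare the terms by growth order. For large n, n^a · (log n)^b dominates n^a' · (log n)^b' iff a > a', or (a = a' and b > b'). Ranking the 3 terms shows the dominant one is 9 · n^2 · (log n)^2. Hence f(n) ∈ Θ(n^2 · (log n)^2).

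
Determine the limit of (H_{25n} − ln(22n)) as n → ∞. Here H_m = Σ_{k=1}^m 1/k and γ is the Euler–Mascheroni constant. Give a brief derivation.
lim = ln(25/22) + γ

By Euler-Maclaurin, H_m = ln m + γ + O(1/m). So
  H_{25n} − ln(22n) = ln(25n) + γ − ln(22n) + O(1/n)
                       = ln(25/22) + γ + O(1/n).
Hence the limit is ln(25/22) + γ.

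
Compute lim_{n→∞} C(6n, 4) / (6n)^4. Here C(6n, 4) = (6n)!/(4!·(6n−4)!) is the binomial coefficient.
lim = 1/4! = 1/24

With N = 6n → ∞: C(N, 4) / N^4 = [N(N−1)…(N−3)] / (4! · N^4) = (1/4!) · 1 · (1 − 1/(6n)) · (1 − 2/(6n)) · (1 − 3/(6n)). Each factor → 1 as N → ∞, so the limit is 1/4! = 1/24.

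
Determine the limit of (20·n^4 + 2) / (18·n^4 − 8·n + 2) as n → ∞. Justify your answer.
lim = 20/18 = 10/9

For large n the leading n^4 terms dominate both numerator and denominator. Dividing top and bottom by n^4, every other term tends to 0, leaving 20/18 = 10/9.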